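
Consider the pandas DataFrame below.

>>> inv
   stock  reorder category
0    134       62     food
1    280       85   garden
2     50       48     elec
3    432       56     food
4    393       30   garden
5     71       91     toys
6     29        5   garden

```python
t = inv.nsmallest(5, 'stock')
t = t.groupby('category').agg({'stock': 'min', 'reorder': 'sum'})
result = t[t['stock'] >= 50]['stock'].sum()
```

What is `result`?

take 5 rows with smallest stock:
   stock  reorder category
6     29        5   garden
2     50       48     elec
5     71       91     toys
0    134       62     food
1    280       85   garden
group by category: min(stock), sum(reorder):
          stock  reorder
category                
elec         50       48
food        134       62
garden       29       90
toys         71       91
filter rows where stock >= 50:
          stock  reorder
category                
elec         50       48
food        134       62
toys         71       91

255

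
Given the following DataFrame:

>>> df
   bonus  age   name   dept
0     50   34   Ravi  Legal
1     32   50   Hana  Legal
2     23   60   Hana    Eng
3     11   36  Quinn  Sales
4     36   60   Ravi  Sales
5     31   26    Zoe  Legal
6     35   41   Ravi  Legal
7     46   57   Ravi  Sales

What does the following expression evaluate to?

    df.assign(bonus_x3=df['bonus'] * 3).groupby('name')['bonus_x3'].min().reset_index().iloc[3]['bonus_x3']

93

add column bonus_x3 = df['bonus'] * 3:
   bonus  age   name   dept  bonus_x3
0     50   34   Ravi  Legal       150
1     32   50   Hana  Legal        96
2     23   60   Hana    Eng        69
3     11   36  Quinn  Sales        33
4     36   60   Ravi  Sales       108
5     31   26    Zoe  Legal        93
6     35   41   Ravi  Legal       105
7     46   57   Ravi  Sales       138
group by name, min of bonus_x3:
name
Hana      69
Quinn     33
Ravi     105
Zoe       93
Name: bonus_x3, dtype: int64
reset_index():
    name  bonus_x3
0   Hana        69
1  Quinn        33
2   Ravi       105
3    Zoe        93
Finally, value at position 3, column 'bonus_x3' = 93.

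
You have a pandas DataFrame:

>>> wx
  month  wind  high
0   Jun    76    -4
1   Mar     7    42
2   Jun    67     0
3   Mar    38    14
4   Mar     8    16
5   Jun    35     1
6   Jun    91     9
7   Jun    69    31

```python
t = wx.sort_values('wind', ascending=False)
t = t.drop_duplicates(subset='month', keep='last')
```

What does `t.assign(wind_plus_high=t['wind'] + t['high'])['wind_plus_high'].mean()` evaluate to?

sort by wind descending:
  month  wind  high
6   Jun    91     9
0   Jun    76    -4
7   Jun    69    31
2   Jun    67     0
3   Mar    38    14
5   Jun    35     1
4   Mar     8    16
1   Mar     7    42
drop duplicate month (keep=last):
  month  wind  high
5   Jun    35     1
1   Mar     7    42
add column wind_plus_high = t['wind'] + t['high']:
  month  wind  high  wind_plus_high
5   Jun    35     1              36
1   Mar     7    42              49

42.5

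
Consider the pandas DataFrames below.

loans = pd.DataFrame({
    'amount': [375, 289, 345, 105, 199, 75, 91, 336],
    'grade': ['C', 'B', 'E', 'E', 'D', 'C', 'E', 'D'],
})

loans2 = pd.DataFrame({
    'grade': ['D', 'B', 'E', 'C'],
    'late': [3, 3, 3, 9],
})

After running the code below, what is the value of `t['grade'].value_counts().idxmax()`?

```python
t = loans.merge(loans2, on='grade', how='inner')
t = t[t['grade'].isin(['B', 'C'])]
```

merge on 'grade' (how='inner') → 8 rows:
   amount grade  late
0     375     C     9
1     289     B     3
2     345     E     3
3     105     E     3
4     199     D     3
5      75     C     9
6      91     E     3
7     336     D     3
filter rows where grade in ['B', 'C']:
   amount grade  late
0     375     C     9
1     289     B     3
5      75     C     9
value_counts of grade:
grade
C    2
B    1
Name: count, dtype: int64
label with the largest value → C

C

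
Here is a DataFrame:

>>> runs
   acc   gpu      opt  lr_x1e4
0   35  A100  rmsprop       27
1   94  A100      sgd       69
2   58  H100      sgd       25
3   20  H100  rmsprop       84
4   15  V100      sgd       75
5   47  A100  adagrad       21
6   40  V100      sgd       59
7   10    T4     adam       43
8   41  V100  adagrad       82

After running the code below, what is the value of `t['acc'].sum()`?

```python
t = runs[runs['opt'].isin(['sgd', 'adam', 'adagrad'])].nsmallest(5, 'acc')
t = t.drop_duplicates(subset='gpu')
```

72

filter rows where opt in ['sgd', 'adam', 'adagrad']:
   acc   gpu      opt  lr_x1e4
1   94  A100      sgd       69
2   58  H100      sgd       25
4   15  V100      sgd       75
5   47  A100  adagrad       21
6   40  V100      sgd       59
7   10    T4     adam       43
8   41  V100  adagrad       82
take 5 rows with smallest acc:
   acc   gpu      opt  lr_x1e4
7   10    T4     adam       43
4   15  V100      sgd       75
6   40  V100      sgd       59
8   41  V100  adagrad       82
5   47  A100  adagrad       21
drop duplicate gpu (keep=first):
   acc   gpu      opt  lr_x1e4
7   10    T4     adam       43
4   15  V100      sgd       75
5   47  A100  adagrad       21
Then the sum of column 'acc': 72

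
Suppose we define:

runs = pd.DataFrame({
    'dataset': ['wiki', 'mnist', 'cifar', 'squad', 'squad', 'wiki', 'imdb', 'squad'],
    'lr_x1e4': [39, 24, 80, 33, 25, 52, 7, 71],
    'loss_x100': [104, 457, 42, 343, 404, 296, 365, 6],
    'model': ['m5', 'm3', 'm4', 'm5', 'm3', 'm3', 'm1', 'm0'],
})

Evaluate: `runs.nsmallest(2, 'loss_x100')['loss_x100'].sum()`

48

take 2 rows with smallest loss_x100:
  dataset  lr_x1e4  loss_x100 model
7   squad       71          6    m0
2   cifar       80         42    m4
sum of column 'loss_x100' → 48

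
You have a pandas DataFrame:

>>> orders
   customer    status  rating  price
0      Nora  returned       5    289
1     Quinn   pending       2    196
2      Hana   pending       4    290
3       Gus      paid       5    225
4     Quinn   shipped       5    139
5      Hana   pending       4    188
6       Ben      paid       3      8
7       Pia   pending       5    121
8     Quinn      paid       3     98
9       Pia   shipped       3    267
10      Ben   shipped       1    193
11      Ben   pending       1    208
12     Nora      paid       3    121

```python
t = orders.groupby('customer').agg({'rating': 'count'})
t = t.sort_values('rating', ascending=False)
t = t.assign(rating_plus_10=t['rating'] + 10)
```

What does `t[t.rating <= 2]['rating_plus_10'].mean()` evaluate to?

11.75

group by customer, count of rating:
          rating
customer        
Ben            3
Gus            1
Hana           2
Nora           2
Pia            2
Quinn          3
sort by rating descending:
          rating
customer        
Ben            3
Quinn          3
Hana           2
Nora           2
Pia            2
Gus            1
add column rating_plus_10 = t['rating'] + 10:
          rating  rating_plus_10
customer                        
Ben            3              13
Quinn          3              13
Hana           2              12
Nora           2              12
Pia            2              12
Gus            1              11
filter rows where rating <= 2:
          rating  rating_plus_10
customer                        
Hana           2              12
Nora           2              12
Pia            2              12
Gus            1              11
Hence 11.75.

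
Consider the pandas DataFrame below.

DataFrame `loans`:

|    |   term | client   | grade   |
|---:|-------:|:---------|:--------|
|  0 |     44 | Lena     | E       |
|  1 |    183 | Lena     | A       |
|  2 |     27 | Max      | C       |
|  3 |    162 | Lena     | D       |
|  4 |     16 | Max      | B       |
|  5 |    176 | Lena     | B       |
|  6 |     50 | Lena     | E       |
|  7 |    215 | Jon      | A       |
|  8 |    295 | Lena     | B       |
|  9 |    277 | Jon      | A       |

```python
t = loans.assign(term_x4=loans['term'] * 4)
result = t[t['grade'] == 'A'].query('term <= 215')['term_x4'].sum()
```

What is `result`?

add column term_x4 = loans['term'] * 4:
   term client grade  term_x4
0    44   Lena     E      176
1   183   Lena     A      732
2    27    Max     C      108
3   162   Lena     D      648
4    16    Max     B       64
5   176   Lena     B      704
6    50   Lena     E      200
7   215    Jon     A      860
8   295   Lena     B     1180
9   277    Jon     A     1108
filter rows where grade == 'A':
   term client grade  term_x4
1   183   Lena     A      732
7   215    Jon     A      860
9   277    Jon     A     1108
filter rows where term <= 215:
   term client grade  term_x4
1   183   Lena     A      732
7   215    Jon     A      860
Finally, sum of column 'term_x4' = 1592.

1592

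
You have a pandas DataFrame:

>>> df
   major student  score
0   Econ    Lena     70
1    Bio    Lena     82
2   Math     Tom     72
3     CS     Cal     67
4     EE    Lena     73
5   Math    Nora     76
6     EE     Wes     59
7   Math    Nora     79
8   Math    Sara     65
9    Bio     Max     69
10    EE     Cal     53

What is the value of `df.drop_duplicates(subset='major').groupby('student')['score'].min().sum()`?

209

drop duplicate major (keep=first):
  major student  score
0  Econ    Lena     70
1   Bio    Lena     82
2  Math     Tom     72
3    CS     Cal     67
4    EE    Lena     73
group by student, min of score:
student
Cal     67
Lena    70
Tom     72
Name: score, dtype: int64
sum of the resulting series → 209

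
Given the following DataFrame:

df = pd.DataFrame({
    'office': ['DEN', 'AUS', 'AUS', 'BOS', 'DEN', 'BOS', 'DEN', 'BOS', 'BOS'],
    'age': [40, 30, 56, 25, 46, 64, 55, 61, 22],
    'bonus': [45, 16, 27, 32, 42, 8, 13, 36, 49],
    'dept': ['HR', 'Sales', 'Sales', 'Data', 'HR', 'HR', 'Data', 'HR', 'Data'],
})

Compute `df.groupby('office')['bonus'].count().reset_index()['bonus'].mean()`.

group by office, count of bonus:
office
AUS    2
BOS    4
DEN    3
Name: bonus, dtype: int64
reset_index():
  office  bonus
0    AUS      2
1    BOS      4
2    DEN      3

3.0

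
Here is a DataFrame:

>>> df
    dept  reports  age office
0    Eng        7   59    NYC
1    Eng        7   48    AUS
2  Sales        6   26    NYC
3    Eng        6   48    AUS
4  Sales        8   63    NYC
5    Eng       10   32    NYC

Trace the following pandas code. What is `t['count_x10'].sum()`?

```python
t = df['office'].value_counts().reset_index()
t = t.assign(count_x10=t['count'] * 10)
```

value_counts of office:
office
NYC    4
AUS    2
Name: count, dtype: int64
reset_index():
  office  count
0    NYC      4
1    AUS      2
add column count_x10 = t['count'] * 10:
  office  count  count_x10
0    NYC      4         40
1    AUS      2         20

60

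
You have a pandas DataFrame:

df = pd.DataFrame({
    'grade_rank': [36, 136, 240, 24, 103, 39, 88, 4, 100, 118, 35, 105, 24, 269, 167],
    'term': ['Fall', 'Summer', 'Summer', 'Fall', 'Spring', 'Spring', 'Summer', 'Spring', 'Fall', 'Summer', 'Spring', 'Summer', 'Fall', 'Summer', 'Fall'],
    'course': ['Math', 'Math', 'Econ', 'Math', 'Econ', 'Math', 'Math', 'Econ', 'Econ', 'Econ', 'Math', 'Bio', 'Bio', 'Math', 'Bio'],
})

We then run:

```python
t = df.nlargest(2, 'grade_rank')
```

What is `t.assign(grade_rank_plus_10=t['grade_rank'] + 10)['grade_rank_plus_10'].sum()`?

529

take 2 rows with largest grade_rank:
    grade_rank    term course
13         269  Summer   Math
2          240  Summer   Econ
add column grade_rank_plus_10 = t['grade_rank'] + 10:
    grade_rank    term course  grade_rank_plus_10
13         269  Summer   Math                 279
2          240  Summer   Econ                 250
The sum of column 'grade_rank_plus_10' is 529.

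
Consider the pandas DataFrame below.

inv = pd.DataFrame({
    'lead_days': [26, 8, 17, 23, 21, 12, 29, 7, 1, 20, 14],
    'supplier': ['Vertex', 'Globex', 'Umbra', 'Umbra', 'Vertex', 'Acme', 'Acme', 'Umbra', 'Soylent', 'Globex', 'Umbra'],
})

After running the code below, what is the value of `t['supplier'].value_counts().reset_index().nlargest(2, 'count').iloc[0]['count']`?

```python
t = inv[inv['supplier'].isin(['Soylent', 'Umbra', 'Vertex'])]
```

filter rows where supplier in ['Soylent', 'Umbra', 'Vertex']:
    lead_days supplier
0          26   Vertex
2          17    Umbra
3          23    Umbra
4          21   Vertex
7           7    Umbra
8           1  Soylent
10         14    Umbra
value_counts of supplier:
supplier
Umbra      4
Vertex     2
Soylent    1
Name: count, dtype: int64
reset_index():
  supplier  count
0    Umbra      4
1   Vertex      2
2  Soylent      1
take 2 rows with largest count:
  supplier  count
0    Umbra      4
1   Vertex      2
Then the value at position 0, column 'count': 4

4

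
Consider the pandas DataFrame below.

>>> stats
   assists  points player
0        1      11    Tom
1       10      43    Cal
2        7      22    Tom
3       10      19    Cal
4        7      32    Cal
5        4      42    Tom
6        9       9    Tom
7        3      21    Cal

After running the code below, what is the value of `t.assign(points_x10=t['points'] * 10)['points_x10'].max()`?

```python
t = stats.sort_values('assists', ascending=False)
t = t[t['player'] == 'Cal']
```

430

sort by assists descending:
   assists  points player
1       10      43    Cal
3       10      19    Cal
6        9       9    Tom
2        7      22    Tom
4        7      32    Cal
5        4      42    Tom
7        3      21    Cal
0        1      11    Tom
filter rows where player == 'Cal':
   assists  points player
1       10      43    Cal
3       10      19    Cal
4        7      32    Cal
7        3      21    Cal
add column points_x10 = t['points'] * 10:
   assists  points player  points_x10
1       10      43    Cal         430
3       10      19    Cal         190
4        7      32    Cal         320
7        3      21    Cal         210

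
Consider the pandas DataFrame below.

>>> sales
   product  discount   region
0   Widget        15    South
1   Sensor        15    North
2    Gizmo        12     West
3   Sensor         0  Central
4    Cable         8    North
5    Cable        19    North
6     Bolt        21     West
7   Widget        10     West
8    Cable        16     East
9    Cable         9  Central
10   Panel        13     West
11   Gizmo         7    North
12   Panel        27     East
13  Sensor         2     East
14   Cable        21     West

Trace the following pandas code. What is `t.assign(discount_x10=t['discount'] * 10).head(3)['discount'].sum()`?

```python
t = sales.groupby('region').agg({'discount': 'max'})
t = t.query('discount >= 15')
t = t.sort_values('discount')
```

group by region, max of discount:
         discount
region           
Central         9
East           27
North          19
South          15
West           21
filter rows where discount >= 15:
        discount
region          
East          27
North         19
South         15
West          21
sort by discount:
        discount
region          
South         15
North         19
West          21
East          27
add column discount_x10 = t['discount'] * 10:
        discount  discount_x10
region                        
South         15           150
North         19           190
West          21           210
East          27           270
take first 3 rows:
        discount  discount_x10
region                        
South         15           150
North         19           190
West          21           210
Taking the sum of column 'discount' gives 55.

55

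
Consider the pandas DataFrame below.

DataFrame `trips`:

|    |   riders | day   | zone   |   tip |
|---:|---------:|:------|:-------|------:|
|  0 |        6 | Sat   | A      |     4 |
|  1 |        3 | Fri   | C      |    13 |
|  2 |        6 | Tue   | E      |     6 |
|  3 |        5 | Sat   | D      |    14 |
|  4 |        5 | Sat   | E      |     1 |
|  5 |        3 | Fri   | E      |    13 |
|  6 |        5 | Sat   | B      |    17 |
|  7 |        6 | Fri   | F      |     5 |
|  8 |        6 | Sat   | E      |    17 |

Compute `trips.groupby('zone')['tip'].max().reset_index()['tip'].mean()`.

group by zone, max of tip:
zone
A     4
B    17
C    13
D    14
E    17
F     5
Name: tip, dtype: int64
reset_index():
  zone  tip
0    A    4
1    B   17
2    C   13
3    D   14
4    E   17
5    F    5
The mean of column 'tip' is 11.6666666667.

11.6666666667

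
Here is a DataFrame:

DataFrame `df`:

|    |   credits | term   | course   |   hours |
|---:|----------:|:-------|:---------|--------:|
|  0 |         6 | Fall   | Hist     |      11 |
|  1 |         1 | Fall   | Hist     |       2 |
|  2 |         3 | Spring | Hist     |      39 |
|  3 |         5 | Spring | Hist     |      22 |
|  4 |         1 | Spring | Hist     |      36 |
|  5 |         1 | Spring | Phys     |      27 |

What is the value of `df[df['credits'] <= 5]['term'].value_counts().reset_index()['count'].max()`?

4

filter rows where credits <= 5:
   credits    term course  hours
1        1    Fall   Hist      2
2        3  Spring   Hist     39
3        5  Spring   Hist     22
4        1  Spring   Hist     36
5        1  Spring   Phys     27
value_counts of term:
term
Spring    4
Fall      1
Name: count, dtype: int64
reset_index():
     term  count
0  Spring      4
1    Fall      1
The max of column 'count' is 4.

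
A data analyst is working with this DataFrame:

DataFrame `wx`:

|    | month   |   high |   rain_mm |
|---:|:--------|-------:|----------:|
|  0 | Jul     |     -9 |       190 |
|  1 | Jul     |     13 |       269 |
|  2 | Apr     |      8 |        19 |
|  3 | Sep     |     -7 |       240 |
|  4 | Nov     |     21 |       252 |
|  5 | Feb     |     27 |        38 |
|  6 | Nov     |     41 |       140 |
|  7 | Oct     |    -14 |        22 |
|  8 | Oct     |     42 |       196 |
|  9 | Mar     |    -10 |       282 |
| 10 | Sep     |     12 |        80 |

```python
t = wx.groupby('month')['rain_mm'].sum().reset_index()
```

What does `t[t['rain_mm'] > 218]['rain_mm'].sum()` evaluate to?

group by month, sum of rain_mm:
month
Apr     19
Feb     38
Jul    459
Mar    282
Nov    392
Oct    218
Sep    320
Name: rain_mm, dtype: int64
reset_index():
  month  rain_mm
0   Apr       19
1   Feb       38
2   Jul      459
3   Mar      282
4   Nov      392
5   Oct      218
6   Sep      320
filter rows where rain_mm > 218:
  month  rain_mm
2   Jul      459
3   Mar      282
4   Nov      392
6   Sep      320
So sum() = 1453.

1453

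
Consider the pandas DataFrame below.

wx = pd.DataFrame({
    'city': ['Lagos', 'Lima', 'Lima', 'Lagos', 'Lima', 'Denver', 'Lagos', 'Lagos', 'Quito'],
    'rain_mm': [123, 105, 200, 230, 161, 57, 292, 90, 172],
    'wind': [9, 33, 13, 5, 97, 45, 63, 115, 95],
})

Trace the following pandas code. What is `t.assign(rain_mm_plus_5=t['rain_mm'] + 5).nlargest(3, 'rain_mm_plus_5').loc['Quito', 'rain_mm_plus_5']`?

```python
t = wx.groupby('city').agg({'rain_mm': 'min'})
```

group by city, min of rain_mm:
        rain_mm
city           
Denver       57
Lagos        90
Lima        105
Quito       172
add column rain_mm_plus_5 = t['rain_mm'] + 5:
        rain_mm  rain_mm_plus_5
city                           
Denver       57              62
Lagos        90              95
Lima        105             110
Quito       172             177
take 3 rows with largest rain_mm_plus_5:
       rain_mm  rain_mm_plus_5
city                          
Quito      172             177
Lima       105             110
Lagos       90              95
value at row 'Quito', column 'rain_mm_plus_5' → 177

177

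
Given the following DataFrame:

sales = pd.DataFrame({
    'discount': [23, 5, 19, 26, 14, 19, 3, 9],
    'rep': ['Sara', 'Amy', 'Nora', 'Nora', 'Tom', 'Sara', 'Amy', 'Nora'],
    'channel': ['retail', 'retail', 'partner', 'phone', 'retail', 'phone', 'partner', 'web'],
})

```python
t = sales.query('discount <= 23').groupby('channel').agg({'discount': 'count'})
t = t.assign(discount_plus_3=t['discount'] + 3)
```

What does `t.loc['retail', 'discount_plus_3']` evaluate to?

6

filter rows where discount <= 23:
   discount   rep  channel
0        23  Sara   retail
1         5   Amy   retail
2        19  Nora  partner
4        14   Tom   retail
5        19  Sara    phone
6         3   Amy  partner
7         9  Nora      web
group by channel, count of discount:
         discount
channel          
partner         2
phone           1
retail          3
web             1
add column discount_plus_3 = t['discount'] + 3:
         discount  discount_plus_3
channel                           
partner         2                5
phone           1                4
retail          3                6
web             1                4
So loc['retail', 'discount_plus_3'] = 6.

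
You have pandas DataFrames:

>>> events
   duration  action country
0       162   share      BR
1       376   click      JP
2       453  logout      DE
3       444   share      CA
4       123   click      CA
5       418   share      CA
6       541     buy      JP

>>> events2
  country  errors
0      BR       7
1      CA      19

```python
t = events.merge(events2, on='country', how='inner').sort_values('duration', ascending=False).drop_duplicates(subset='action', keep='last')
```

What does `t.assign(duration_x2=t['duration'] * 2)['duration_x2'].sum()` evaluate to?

570

merge on 'country' (how='inner') → 4 rows:
   duration action country  errors
0       162  share      BR       7
1       444  share      CA      19
2       123  click      CA      19
3       418  share      CA      19
sort by duration descending:
   duration action country  errors
1       444  share      CA      19
3       418  share      CA      19
0       162  share      BR       7
2       123  click      CA      19
drop duplicate action (keep=last):
   duration action country  errors
0       162  share      BR       7
2       123  click      CA      19
add column duration_x2 = t['duration'] * 2:
   duration action country  errors  duration_x2
0       162  share      BR       7          324
2       123  click      CA      19          246
Reading off the sum of column 'duration_x2', we get 570.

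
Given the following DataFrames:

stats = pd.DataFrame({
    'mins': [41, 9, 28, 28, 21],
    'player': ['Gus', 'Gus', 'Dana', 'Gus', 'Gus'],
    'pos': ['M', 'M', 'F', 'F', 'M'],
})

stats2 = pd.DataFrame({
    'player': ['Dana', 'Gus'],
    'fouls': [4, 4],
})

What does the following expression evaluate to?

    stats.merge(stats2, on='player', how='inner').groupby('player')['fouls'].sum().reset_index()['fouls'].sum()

20

merge on 'player' (how='inner') → 5 rows:
   mins player pos  fouls
0    41    Gus   M      4
1     9    Gus   M      4
2    28   Dana   F      4
3    28    Gus   F      4
4    21    Gus   M      4
group by player, sum of fouls:
player
Dana     4
Gus     16
Name: fouls, dtype: int64
reset_index():
  player  fouls
0   Dana      4
1    Gus     16
sum of column 'fouls' → 20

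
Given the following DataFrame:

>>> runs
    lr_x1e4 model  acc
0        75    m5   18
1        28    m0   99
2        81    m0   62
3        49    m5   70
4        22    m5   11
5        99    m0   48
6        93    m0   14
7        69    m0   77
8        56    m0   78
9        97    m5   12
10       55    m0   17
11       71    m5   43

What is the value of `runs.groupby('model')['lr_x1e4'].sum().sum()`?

795

group by model, sum of lr_x1e4:
model
m0    481
m5    314
Name: lr_x1e4, dtype: int64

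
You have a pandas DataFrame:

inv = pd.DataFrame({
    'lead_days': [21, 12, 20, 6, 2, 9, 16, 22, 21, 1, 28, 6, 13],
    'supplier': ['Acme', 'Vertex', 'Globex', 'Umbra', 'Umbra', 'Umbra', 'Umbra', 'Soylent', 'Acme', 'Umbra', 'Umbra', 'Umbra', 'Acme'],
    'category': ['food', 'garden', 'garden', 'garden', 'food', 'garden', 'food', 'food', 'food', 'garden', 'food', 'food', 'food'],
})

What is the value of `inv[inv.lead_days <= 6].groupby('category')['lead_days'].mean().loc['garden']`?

filter rows where lead_days <= 6:
    lead_days supplier category
3           6    Umbra   garden
4           2    Umbra     food
9           1    Umbra   garden
11          6    Umbra     food
group by category, mean of lead_days:
category
food      4.0
garden    3.5
Name: lead_days, dtype: float64
Hence 3.5.

3.5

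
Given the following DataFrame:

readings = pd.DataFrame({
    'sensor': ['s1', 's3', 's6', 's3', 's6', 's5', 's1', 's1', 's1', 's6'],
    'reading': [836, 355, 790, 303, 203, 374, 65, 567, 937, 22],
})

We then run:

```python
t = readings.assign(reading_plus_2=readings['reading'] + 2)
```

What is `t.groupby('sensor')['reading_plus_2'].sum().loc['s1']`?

2413

add column reading_plus_2 = readings['reading'] + 2:
  sensor  reading  reading_plus_2
0     s1      836             838
1     s3      355             357
2     s6      790             792
3     s3      303             305
4     s6      203             205
5     s5      374             376
6     s1       65              67
7     s1      567             569
8     s1      937             939
9     s6       22              24
group by sensor, sum of reading_plus_2:
sensor
s1    2413
s3     662
s5     376
s6    1021
Name: reading_plus_2, dtype: int64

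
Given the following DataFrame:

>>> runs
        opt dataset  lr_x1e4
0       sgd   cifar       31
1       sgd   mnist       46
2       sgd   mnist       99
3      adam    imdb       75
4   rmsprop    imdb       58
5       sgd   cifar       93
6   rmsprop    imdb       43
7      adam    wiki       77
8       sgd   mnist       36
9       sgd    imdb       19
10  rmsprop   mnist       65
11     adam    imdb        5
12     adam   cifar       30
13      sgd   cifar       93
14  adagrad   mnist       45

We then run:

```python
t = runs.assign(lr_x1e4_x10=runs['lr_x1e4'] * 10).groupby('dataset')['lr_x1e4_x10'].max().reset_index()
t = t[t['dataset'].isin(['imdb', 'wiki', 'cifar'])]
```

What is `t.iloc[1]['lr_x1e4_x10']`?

750

add column lr_x1e4_x10 = runs['lr_x1e4'] * 10:
        opt dataset  lr_x1e4  lr_x1e4_x10
0       sgd   cifar       31          310
1       sgd   mnist       46          460
2       sgd   mnist       99          990
3      adam    imdb       75          750
4   rmsprop    imdb       58          580
5       sgd   cifar       93          930
6   rmsprop    imdb       43          430
7      adam    wiki       77          770
8       sgd   mnist       36          360
9       sgd    imdb       19          190
10  rmsprop   mnist       65          650
11     adam    imdb        5           50
12     adam   cifar       30          300
13      sgd   cifar       93          930
14  adagrad   mnist       45          450
group by dataset, max of lr_x1e4_x10:
dataset
cifar    930
imdb     750
mnist    990
wiki     770
Name: lr_x1e4_x10, dtype: int64
reset_index():
  dataset  lr_x1e4_x10
0   cifar          930
1    imdb          750
2   mnist          990
3    wiki          770
filter rows where dataset in ['imdb', 'wiki', 'cifar']:
  dataset  lr_x1e4_x10
0   cifar          930
1    imdb          750
3    wiki          770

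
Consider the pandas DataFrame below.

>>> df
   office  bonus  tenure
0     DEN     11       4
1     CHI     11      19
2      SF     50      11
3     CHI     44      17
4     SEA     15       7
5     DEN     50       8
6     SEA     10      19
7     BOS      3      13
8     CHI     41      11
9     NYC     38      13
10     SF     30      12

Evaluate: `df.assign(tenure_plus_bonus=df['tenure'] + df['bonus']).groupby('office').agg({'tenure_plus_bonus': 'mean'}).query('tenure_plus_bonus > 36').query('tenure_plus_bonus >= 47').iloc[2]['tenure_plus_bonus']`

add column tenure_plus_bonus = df['tenure'] + df['bonus']:
   office  bonus  tenure  tenure_plus_bonus
0     DEN     11       4                 15
1     CHI     11      19                 30
2      SF     50      11                 61
3     CHI     44      17                 61
4     SEA     15       7                 22
5     DEN     50       8                 58
6     SEA     10      19                 29
7     BOS      3      13                 16
8     CHI     41      11                 52
9     NYC     38      13                 51
10     SF     30      12                 42
group by office, mean of tenure_plus_bonus:
        tenure_plus_bonus
office                   
BOS             16.000000
CHI             47.666667
DEN             36.500000
NYC             51.000000
SEA             25.500000
SF              51.500000
filter rows where tenure_plus_bonus > 36:
        tenure_plus_bonus
office                   
CHI             47.666667
DEN             36.500000
NYC             51.000000
SF              51.500000
filter rows where tenure_plus_bonus >= 47:
        tenure_plus_bonus
office                   
CHI             47.666667
NYC             51.000000
SF              51.500000
Reading off the value at position 2, column 'tenure_plus_bonus', we get 51.5.

51.5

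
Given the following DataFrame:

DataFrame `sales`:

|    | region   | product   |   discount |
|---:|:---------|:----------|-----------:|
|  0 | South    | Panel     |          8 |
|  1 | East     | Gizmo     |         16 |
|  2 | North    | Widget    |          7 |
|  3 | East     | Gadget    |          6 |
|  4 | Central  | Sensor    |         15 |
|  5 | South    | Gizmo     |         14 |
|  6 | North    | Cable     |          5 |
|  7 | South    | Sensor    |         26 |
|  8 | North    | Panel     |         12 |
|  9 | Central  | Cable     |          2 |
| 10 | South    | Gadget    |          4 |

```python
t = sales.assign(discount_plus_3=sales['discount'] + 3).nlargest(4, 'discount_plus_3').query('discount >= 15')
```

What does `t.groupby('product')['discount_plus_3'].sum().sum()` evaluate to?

add column discount_plus_3 = sales['discount'] + 3:
     region product  discount  discount_plus_3
0     South   Panel         8               11
1      East   Gizmo        16               19
2     North  Widget         7               10
3      East  Gadget         6                9
4   Central  Sensor        15               18
5     South   Gizmo        14               17
6     North   Cable         5                8
7     South  Sensor        26               29
8     North   Panel        12               15
9   Central   Cable         2                5
10    South  Gadget         4                7
take 4 rows with largest discount_plus_3:
    region product  discount  discount_plus_3
7    South  Sensor        26               29
1     East   Gizmo        16               19
4  Central  Sensor        15               18
5    South   Gizmo        14               17
filter rows where discount >= 15:
    region product  discount  discount_plus_3
7    South  Sensor        26               29
1     East   Gizmo        16               19
4  Central  Sensor        15               18
group by product, sum of discount_plus_3:
product
Gizmo     19
Sensor    47
Name: discount_plus_3, dtype: int64
sum of the resulting series → 66

66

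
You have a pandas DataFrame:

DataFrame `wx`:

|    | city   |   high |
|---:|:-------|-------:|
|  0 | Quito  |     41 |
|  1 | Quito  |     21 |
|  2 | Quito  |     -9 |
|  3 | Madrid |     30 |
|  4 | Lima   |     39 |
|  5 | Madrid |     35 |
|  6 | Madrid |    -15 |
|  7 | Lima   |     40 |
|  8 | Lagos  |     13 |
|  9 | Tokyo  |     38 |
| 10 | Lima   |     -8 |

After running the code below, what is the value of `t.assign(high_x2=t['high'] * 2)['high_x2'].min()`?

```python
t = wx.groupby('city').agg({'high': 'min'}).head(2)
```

-16

group by city, min of high:
        high
city        
Lagos     13
Lima      -8
Madrid   -15
Quito     -9
Tokyo     38
take first 2 rows:
       high
city       
Lagos    13
Lima     -8
add column high_x2 = t['high'] * 2:
       high  high_x2
city                
Lagos    13       26
Lima     -8      -16
Reading off the min of column 'high_x2', we get -16.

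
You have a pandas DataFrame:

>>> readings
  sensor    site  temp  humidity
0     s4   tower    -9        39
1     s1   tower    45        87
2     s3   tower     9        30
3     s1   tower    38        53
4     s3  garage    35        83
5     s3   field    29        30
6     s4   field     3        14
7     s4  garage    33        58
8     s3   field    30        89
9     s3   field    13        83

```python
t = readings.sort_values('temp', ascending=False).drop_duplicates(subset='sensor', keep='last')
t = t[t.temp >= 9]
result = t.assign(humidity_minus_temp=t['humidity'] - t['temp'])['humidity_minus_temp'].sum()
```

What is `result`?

36

sort by temp descending:
  sensor    site  temp  humidity
1     s1   tower    45        87
3     s1   tower    38        53
4     s3  garage    35        83
7     s4  garage    33        58
8     s3   field    30        89
5     s3   field    29        30
9     s3   field    13        83
2     s3   tower     9        30
6     s4   field     3        14
0     s4   tower    -9        39
drop duplicate sensor (keep=last):
  sensor   site  temp  humidity
3     s1  tower    38        53
2     s3  tower     9        30
0     s4  tower    -9        39
filter rows where temp >= 9:
  sensor   site  temp  humidity
3     s1  tower    38        53
2     s3  tower     9        30
add column humidity_minus_temp = t['humidity'] - t['temp']:
  sensor   site  temp  humidity  humidity_minus_temp
3     s1  tower    38        53                   15
2     s3  tower     9        30                   21
Then the sum of column 'humidity_minus_temp': 36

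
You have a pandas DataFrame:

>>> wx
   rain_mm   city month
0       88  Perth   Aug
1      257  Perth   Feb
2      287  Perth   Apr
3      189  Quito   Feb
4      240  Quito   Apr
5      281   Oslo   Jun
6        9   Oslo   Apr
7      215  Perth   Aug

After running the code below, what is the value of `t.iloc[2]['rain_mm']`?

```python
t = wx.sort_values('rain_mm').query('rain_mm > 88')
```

sort by rain_mm:
   rain_mm   city month
6        9   Oslo   Apr
0       88  Perth   Aug
3      189  Quito   Feb
7      215  Perth   Aug
4      240  Quito   Apr
1      257  Perth   Feb
5      281   Oslo   Jun
2      287  Perth   Apr
filter rows where rain_mm > 88:
   rain_mm   city month
3      189  Quito   Feb
7      215  Perth   Aug
4      240  Quito   Apr
1      257  Perth   Feb
5      281   Oslo   Jun
2      287  Perth   Apr

240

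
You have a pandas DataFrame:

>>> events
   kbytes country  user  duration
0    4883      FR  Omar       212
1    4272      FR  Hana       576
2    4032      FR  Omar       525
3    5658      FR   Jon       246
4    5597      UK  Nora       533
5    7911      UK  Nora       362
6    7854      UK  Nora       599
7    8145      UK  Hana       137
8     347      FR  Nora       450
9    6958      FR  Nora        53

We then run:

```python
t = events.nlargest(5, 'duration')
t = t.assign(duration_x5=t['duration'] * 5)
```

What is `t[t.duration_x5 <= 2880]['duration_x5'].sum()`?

10420

take 5 rows with largest duration:
   kbytes country  user  duration
6    7854      UK  Nora       599
1    4272      FR  Hana       576
4    5597      UK  Nora       533
2    4032      FR  Omar       525
8     347      FR  Nora       450
add column duration_x5 = t['duration'] * 5:
   kbytes country  user  duration  duration_x5
6    7854      UK  Nora       599         2995
1    4272      FR  Hana       576         2880
4    5597      UK  Nora       533         2665
2    4032      FR  Omar       525         2625
8     347      FR  Nora       450         2250
filter rows where duration_x5 <= 2880:
   kbytes country  user  duration  duration_x5
1    4272      FR  Hana       576         2880
4    5597      UK  Nora       533         2665
2    4032      FR  Omar       525         2625
8     347      FR  Nora       450         2250
Finally, sum of column 'duration_x5' = 10420.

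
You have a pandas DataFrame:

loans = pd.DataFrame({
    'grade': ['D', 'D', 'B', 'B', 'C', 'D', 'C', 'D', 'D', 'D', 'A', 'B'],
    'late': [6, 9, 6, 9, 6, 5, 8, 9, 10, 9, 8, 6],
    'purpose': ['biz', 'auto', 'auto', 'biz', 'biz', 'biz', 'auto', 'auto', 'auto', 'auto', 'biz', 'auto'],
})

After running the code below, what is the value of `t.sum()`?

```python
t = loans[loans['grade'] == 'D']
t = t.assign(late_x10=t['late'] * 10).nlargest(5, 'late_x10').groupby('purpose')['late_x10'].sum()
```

filter rows where grade == 'D':
  grade  late purpose
0     D     6     biz
1     D     9    auto
5     D     5     biz
7     D     9    auto
8     D    10    auto
9     D     9    auto
add column late_x10 = t['late'] * 10:
  grade  late purpose  late_x10
0     D     6     biz        60
1     D     9    auto        90
5     D     5     biz        50
7     D     9    auto        90
8     D    10    auto       100
9     D     9    auto        90
take 5 rows with largest late_x10:
  grade  late purpose  late_x10
8     D    10    auto       100
1     D     9    auto        90
7     D     9    auto        90
9     D     9    auto        90
0     D     6     biz        60
group by purpose, sum of late_x10:
purpose
auto    370
biz      60
Name: late_x10, dtype: int64
The sum of the resulting series is 430.

430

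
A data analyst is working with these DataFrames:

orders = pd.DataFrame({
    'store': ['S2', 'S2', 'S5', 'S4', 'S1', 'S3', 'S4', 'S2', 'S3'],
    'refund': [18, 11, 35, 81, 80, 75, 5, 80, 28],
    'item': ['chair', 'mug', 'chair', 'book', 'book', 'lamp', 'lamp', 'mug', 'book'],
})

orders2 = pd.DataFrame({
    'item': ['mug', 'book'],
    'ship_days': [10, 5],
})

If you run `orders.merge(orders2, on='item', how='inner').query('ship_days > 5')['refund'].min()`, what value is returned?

merge on 'item' (how='inner') → 5 rows:
  store  refund  item  ship_days
0    S2      11   mug         10
1    S4      81  book          5
2    S1      80  book          5
3    S2      80   mug         10
4    S3      28  book          5
filter rows where ship_days > 5:
  store  refund item  ship_days
0    S2      11  mug         10
3    S2      80  mug         10
Taking the min of column 'refund' gives 11.

11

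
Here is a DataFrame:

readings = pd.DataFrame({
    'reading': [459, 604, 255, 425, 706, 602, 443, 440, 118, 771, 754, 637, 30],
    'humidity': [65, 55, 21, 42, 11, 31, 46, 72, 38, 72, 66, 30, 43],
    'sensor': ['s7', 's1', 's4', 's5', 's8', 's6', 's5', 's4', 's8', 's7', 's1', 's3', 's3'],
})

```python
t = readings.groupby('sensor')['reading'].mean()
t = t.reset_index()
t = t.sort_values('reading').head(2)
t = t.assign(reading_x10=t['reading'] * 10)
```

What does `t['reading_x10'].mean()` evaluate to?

3405.0

group by sensor, mean of reading:
sensor
s1    679.0
s3    333.5
s4    347.5
s5    434.0
s6    602.0
s7    615.0
s8    412.0
Name: reading, dtype: float64
reset_index():
  sensor  reading
0     s1    679.0
1     s3    333.5
2     s4    347.5
3     s5    434.0
4     s6    602.0
5     s7    615.0
6     s8    412.0
sort by reading:
  sensor  reading
1     s3    333.5
2     s4    347.5
6     s8    412.0
3     s5    434.0
4     s6    602.0
5     s7    615.0
0     s1    679.0
take first 2 rows:
  sensor  reading
1     s3    333.5
2     s4    347.5
add column reading_x10 = t['reading'] * 10:
  sensor  reading  reading_x10
1     s3    333.5       3335.0
2     s4    347.5       3475.0
Then the mean of column 'reading_x10': 3405.0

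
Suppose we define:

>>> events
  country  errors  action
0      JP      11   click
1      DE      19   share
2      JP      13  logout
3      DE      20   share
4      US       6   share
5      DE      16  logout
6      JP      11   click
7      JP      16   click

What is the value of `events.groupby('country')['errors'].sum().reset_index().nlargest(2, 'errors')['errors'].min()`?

group by country, sum of errors:
country
DE    55
JP    51
US     6
Name: errors, dtype: int64
reset_index():
  country  errors
0      DE      55
1      JP      51
2      US       6
take 2 rows with largest errors:
  country  errors
0      DE      55
1      JP      51
Hence 51.

51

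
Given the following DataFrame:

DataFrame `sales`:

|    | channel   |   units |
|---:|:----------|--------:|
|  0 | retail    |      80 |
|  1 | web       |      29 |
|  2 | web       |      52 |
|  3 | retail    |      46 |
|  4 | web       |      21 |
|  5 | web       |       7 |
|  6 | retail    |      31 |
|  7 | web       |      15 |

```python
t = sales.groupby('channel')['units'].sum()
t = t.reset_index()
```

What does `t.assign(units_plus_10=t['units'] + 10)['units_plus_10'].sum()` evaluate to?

301

group by channel, sum of units:
channel
retail    157
web       124
Name: units, dtype: int64
reset_index():
  channel  units
0  retail    157
1     web    124
add column units_plus_10 = t['units'] + 10:
  channel  units  units_plus_10
0  retail    157            167
1     web    124            134
Hence 301.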